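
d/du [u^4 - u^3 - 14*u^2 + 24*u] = 4*u^3 - 3*u^2 - 28*u + 24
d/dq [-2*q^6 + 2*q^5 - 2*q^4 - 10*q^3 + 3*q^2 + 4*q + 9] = -12*q^5 + 10*q^4 - 8*q^3 - 30*q^2 + 6*q + 4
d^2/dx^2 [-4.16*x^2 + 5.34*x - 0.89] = -8.32000000000000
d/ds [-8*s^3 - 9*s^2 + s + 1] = -24*s^2 - 18*s + 1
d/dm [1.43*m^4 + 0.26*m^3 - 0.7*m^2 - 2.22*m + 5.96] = 5.72*m^3 + 0.78*m^2 - 1.4*m - 2.22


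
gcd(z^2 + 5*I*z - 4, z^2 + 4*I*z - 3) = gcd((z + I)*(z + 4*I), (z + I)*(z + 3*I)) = z + I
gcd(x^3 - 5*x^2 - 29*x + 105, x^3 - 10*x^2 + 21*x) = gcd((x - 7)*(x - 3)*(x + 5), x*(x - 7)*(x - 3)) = x^2 - 10*x + 21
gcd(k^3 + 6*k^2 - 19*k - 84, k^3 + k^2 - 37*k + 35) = k + 7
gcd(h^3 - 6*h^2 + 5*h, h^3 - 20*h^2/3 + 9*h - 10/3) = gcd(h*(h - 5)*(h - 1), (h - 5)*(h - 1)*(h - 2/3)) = h^2 - 6*h + 5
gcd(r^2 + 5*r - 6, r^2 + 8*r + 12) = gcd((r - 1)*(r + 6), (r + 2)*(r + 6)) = r + 6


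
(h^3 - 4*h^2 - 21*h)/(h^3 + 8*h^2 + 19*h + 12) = h*(h - 7)/(h^2 + 5*h + 4)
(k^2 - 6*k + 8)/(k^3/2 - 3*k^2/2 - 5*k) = 2*(-k^2 + 6*k - 8)/(k*(-k^2 + 3*k + 10))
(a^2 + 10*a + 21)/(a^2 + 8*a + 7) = (a + 3)/(a + 1)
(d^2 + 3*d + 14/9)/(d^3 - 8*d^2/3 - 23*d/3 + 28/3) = (d + 2/3)/(d^2 - 5*d + 4)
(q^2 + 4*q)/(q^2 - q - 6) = q*(q + 4)/(q^2 - q - 6)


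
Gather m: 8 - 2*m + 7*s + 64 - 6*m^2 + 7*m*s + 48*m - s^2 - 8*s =-6*m^2 + m*(7*s + 46) - s^2 - s + 72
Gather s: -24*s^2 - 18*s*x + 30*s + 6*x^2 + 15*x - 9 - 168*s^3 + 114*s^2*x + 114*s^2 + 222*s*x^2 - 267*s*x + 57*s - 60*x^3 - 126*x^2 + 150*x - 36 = -168*s^3 + s^2*(114*x + 90) + s*(222*x^2 - 285*x + 87) - 60*x^3 - 120*x^2 + 165*x - 45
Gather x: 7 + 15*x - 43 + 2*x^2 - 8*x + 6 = 2*x^2 + 7*x - 30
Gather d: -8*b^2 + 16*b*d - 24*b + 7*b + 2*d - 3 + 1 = -8*b^2 - 17*b + d*(16*b + 2) - 2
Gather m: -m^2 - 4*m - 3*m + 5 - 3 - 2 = -m^2 - 7*m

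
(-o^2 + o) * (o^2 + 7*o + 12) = -o^4 - 6*o^3 - 5*o^2 + 12*o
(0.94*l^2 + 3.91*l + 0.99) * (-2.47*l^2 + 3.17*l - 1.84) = -2.3218*l^4 - 6.6779*l^3 + 8.2198*l^2 - 4.0561*l - 1.8216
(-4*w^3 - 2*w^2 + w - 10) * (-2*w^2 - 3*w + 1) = 8*w^5 + 16*w^4 + 15*w^2 + 31*w - 10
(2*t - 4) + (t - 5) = 3*t - 9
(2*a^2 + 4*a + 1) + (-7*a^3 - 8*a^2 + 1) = -7*a^3 - 6*a^2 + 4*a + 2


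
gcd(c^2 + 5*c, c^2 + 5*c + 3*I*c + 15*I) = c + 5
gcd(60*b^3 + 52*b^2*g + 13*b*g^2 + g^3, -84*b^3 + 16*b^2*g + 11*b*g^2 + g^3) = 6*b + g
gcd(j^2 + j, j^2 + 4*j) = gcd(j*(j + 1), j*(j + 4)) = j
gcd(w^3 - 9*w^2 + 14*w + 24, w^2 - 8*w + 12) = w - 6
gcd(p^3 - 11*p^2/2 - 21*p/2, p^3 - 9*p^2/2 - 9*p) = p^2 + 3*p/2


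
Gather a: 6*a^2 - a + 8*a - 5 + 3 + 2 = 6*a^2 + 7*a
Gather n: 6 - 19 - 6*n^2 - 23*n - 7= -6*n^2 - 23*n - 20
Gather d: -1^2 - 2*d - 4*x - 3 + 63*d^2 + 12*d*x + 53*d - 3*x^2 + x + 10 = 63*d^2 + d*(12*x + 51) - 3*x^2 - 3*x + 6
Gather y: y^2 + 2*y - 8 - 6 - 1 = y^2 + 2*y - 15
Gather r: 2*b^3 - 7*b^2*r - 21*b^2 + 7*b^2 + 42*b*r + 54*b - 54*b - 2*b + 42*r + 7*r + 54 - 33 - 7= 2*b^3 - 14*b^2 - 2*b + r*(-7*b^2 + 42*b + 49) + 14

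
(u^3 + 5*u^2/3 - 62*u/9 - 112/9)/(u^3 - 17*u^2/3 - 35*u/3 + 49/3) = (3*u^2 - 2*u - 16)/(3*(u^2 - 8*u + 7))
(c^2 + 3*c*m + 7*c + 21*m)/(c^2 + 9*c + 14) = (c + 3*m)/(c + 2)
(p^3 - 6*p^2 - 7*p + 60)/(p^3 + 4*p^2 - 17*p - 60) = (p - 5)/(p + 5)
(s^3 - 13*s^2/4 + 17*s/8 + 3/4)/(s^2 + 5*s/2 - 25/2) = (8*s^3 - 26*s^2 + 17*s + 6)/(4*(2*s^2 + 5*s - 25))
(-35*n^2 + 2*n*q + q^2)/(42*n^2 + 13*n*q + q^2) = (-5*n + q)/(6*n + q)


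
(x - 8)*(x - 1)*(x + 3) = x^3 - 6*x^2 - 19*x + 24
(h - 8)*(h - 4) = h^2 - 12*h + 32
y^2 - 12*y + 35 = (y - 7)*(y - 5)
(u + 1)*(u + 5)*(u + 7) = u^3 + 13*u^2 + 47*u + 35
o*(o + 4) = o^2 + 4*o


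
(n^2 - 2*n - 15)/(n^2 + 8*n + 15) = (n - 5)/(n + 5)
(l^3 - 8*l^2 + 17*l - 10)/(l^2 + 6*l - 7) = (l^2 - 7*l + 10)/(l + 7)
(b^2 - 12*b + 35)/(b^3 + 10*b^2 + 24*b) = (b^2 - 12*b + 35)/(b*(b^2 + 10*b + 24))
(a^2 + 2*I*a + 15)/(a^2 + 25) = (a - 3*I)/(a - 5*I)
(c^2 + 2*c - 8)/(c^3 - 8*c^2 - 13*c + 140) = (c - 2)/(c^2 - 12*c + 35)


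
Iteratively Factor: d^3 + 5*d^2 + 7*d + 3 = (d + 1)*(d^2 + 4*d + 3) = (d + 1)^2*(d + 3)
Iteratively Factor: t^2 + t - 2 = (t - 1)*(t + 2)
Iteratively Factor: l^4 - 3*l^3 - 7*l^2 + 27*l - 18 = (l - 2)*(l^3 - l^2 - 9*l + 9) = (l - 2)*(l - 1)*(l^2 - 9) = (l - 3)*(l - 2)*(l - 1)*(l + 3)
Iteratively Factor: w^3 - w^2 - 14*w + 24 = (w - 3)*(w^2 + 2*w - 8) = (w - 3)*(w - 2)*(w + 4)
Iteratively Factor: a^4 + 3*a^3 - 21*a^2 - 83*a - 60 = (a + 1)*(a^3 + 2*a^2 - 23*a - 60) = (a + 1)*(a + 4)*(a^2 - 2*a - 15) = (a + 1)*(a + 3)*(a + 4)*(a - 5)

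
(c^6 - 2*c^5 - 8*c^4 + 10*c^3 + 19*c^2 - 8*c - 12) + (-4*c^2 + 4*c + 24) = c^6 - 2*c^5 - 8*c^4 + 10*c^3 + 15*c^2 - 4*c + 12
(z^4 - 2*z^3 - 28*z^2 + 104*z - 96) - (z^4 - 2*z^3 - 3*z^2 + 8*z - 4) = -25*z^2 + 96*z - 92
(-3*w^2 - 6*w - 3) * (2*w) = -6*w^3 - 12*w^2 - 6*w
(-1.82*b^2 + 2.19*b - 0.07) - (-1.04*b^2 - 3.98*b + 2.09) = -0.78*b^2 + 6.17*b - 2.16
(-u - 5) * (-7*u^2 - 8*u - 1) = 7*u^3 + 43*u^2 + 41*u + 5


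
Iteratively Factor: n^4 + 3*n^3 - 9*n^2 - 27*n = (n - 3)*(n^3 + 6*n^2 + 9*n) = (n - 3)*(n + 3)*(n^2 + 3*n) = (n - 3)*(n + 3)^2*(n)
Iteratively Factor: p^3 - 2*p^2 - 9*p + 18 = (p - 2)*(p^2 - 9) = (p - 3)*(p - 2)*(p + 3)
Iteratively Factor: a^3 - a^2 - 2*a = (a)*(a^2 - a - 2) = a*(a - 2)*(a + 1)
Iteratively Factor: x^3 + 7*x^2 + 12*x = (x + 4)*(x^2 + 3*x) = (x + 3)*(x + 4)*(x)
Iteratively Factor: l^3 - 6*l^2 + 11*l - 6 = (l - 3)*(l^2 - 3*l + 2) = (l - 3)*(l - 2)*(l - 1)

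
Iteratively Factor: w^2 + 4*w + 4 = (w + 2)*(w + 2)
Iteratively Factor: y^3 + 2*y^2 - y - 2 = (y - 1)*(y^2 + 3*y + 2) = (y - 1)*(y + 1)*(y + 2)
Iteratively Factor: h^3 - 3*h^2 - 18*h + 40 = (h + 4)*(h^2 - 7*h + 10) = (h - 5)*(h + 4)*(h - 2)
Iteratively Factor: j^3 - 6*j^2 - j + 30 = (j - 3)*(j^2 - 3*j - 10) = (j - 3)*(j + 2)*(j - 5)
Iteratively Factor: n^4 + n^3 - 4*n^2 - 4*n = (n + 1)*(n^3 - 4*n) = (n + 1)*(n + 2)*(n^2 - 2*n) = n*(n + 1)*(n + 2)*(n - 2)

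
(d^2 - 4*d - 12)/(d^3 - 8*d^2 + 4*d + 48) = 1/(d - 4)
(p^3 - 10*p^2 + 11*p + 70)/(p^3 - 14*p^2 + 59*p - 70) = (p + 2)/(p - 2)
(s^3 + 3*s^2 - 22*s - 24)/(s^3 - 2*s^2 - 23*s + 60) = (s^2 + 7*s + 6)/(s^2 + 2*s - 15)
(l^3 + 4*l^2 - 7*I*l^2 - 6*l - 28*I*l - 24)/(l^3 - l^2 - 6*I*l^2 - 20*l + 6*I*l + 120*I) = (l - I)/(l - 5)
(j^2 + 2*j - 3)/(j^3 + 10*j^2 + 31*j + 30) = (j - 1)/(j^2 + 7*j + 10)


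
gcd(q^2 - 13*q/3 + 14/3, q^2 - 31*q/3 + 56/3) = q - 7/3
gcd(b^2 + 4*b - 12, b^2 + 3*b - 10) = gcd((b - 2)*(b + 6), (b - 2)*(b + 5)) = b - 2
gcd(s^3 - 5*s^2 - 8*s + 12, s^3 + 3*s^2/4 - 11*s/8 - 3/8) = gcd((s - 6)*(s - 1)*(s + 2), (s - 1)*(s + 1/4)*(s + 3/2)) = s - 1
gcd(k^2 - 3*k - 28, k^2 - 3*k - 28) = k^2 - 3*k - 28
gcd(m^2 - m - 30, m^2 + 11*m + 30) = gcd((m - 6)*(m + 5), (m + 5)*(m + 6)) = m + 5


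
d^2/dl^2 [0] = 0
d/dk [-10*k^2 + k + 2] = 1 - 20*k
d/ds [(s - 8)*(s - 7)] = 2*s - 15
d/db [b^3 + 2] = 3*b^2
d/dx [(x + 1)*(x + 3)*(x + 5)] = 3*x^2 + 18*x + 23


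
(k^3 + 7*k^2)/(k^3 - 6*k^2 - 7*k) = k*(k + 7)/(k^2 - 6*k - 7)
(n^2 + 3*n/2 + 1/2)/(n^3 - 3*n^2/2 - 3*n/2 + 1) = (2*n + 1)/(2*n^2 - 5*n + 2)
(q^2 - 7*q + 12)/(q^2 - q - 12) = (q - 3)/(q + 3)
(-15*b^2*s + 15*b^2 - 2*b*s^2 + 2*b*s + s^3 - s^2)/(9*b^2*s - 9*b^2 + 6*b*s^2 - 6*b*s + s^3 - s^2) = (-5*b + s)/(3*b + s)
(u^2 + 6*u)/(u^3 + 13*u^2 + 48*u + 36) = u/(u^2 + 7*u + 6)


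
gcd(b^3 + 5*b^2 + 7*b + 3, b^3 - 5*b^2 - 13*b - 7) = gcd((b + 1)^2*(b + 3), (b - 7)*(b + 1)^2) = b^2 + 2*b + 1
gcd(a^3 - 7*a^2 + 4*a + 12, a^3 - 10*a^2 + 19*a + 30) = a^2 - 5*a - 6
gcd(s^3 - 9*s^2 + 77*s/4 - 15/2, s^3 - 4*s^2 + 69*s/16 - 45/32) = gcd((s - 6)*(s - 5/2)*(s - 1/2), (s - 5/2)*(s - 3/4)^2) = s - 5/2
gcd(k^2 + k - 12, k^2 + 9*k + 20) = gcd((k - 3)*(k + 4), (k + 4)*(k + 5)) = k + 4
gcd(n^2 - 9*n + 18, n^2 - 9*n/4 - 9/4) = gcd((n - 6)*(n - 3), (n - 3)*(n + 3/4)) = n - 3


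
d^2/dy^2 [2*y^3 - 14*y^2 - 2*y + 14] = 12*y - 28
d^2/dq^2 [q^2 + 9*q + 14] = 2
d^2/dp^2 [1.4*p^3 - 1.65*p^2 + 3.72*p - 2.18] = 8.4*p - 3.3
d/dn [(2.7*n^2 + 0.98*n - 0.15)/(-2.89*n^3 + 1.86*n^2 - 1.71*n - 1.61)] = (7.803*n^4 + 5.6644*n^3 - 7.7403*n^2 - 8.136*n - 1.8343)/(8.3521*n^6 - 10.7508*n^5 + 13.3434*n^4 + 2.9446*n^3 - 3.0651*n^2 + 5.5062*n + 2.5921)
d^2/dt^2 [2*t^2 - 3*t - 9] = 4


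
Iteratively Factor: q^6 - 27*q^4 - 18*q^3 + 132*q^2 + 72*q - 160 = (q - 2)*(q^5 + 2*q^4 - 23*q^3 - 64*q^2 + 4*q + 80) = (q - 2)*(q + 2)*(q^4 - 23*q^2 - 18*q + 40) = (q - 2)*(q + 2)^2*(q^3 - 2*q^2 - 19*q + 20) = (q - 2)*(q - 1)*(q + 2)^2*(q^2 - q - 20) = (q - 2)*(q - 1)*(q + 2)^2*(q + 4)*(q - 5)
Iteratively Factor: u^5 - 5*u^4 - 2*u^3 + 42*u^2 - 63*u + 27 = (u - 3)*(u^4 - 2*u^3 - 8*u^2 + 18*u - 9) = (u - 3)*(u - 1)*(u^3 - u^2 - 9*u + 9) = (u - 3)*(u - 1)*(u + 3)*(u^2 - 4*u + 3) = (u - 3)^2*(u - 1)*(u + 3)*(u - 1)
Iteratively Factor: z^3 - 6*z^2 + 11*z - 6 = (z - 2)*(z^2 - 4*z + 3) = (z - 3)*(z - 2)*(z - 1)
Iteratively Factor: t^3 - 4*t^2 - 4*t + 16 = (t - 2)*(t^2 - 2*t - 8) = (t - 2)*(t + 2)*(t - 4)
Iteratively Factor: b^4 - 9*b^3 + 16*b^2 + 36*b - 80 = (b - 5)*(b^3 - 4*b^2 - 4*b + 16) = (b - 5)*(b - 2)*(b^2 - 2*b - 8) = (b - 5)*(b - 4)*(b - 2)*(b + 2)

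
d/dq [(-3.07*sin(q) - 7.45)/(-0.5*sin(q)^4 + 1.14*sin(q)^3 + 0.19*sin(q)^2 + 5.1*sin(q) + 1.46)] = (-4.605*sin(q)^4 - 7.9004*sin(q)^3 + 26.0623*sin(q)^2 + 2.831*sin(q) + 33.5128)*cos(q)/(0.25*sin(q)^8 - 1.14*sin(q)^7 + 1.1096*sin(q)^6 - 4.6668*sin(q)^5 + 10.2041*sin(q)^4 + 5.2668*sin(q)^3 + 26.5648*sin(q)^2 + 14.892*sin(q) + 2.1316)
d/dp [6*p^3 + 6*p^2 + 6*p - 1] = 18*p^2 + 12*p + 6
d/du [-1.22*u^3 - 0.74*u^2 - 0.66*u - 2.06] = -3.66*u^2 - 1.48*u - 0.66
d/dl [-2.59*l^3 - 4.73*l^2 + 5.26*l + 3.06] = -7.77*l^2 - 9.46*l + 5.26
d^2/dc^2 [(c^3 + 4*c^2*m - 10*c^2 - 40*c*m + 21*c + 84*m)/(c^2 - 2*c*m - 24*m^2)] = 6*(12*m^2 - 20*m + 7)/(c^3 - 18*c^2*m + 108*c*m^2 - 216*m^3)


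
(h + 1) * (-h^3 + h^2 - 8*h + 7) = -h^4 - 7*h^2 - h + 7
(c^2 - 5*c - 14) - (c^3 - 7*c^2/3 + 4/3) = -c^3 + 10*c^2/3 - 5*c - 46/3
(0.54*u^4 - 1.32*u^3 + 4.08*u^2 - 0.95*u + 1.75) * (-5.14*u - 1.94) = -2.7756*u^5 + 5.7372*u^4 - 18.4104*u^3 - 3.0322*u^2 - 7.152*u - 3.395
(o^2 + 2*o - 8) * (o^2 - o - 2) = o^4 + o^3 - 12*o^2 + 4*o + 16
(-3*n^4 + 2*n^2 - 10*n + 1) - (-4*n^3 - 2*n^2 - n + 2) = -3*n^4 + 4*n^3 + 4*n^2 - 9*n - 1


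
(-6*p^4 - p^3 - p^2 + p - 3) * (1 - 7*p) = 42*p^5 + p^4 + 6*p^3 - 8*p^2 + 22*p - 3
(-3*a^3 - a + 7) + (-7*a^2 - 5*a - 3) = -3*a^3 - 7*a^2 - 6*a + 4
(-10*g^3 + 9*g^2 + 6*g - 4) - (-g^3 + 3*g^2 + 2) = -9*g^3 + 6*g^2 + 6*g - 6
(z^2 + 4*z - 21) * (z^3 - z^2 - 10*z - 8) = z^5 + 3*z^4 - 35*z^3 - 27*z^2 + 178*z + 168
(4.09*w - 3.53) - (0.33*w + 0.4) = 3.76*w - 3.93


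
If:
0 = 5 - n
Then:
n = 5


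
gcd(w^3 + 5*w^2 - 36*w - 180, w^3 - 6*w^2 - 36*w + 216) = w^2 - 36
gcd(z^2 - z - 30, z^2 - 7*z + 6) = z - 6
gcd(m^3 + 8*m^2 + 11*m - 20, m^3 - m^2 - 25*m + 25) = m^2 + 4*m - 5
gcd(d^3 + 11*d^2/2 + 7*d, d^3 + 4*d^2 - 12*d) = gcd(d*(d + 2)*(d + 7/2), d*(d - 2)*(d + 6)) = d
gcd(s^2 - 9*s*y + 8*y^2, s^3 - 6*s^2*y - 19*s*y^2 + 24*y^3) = s^2 - 9*s*y + 8*y^2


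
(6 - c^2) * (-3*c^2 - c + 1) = 3*c^4 + c^3 - 19*c^2 - 6*c + 6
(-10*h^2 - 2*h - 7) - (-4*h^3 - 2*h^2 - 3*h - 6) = 4*h^3 - 8*h^2 + h - 1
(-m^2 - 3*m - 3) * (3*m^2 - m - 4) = -3*m^4 - 8*m^3 - 2*m^2 + 15*m + 12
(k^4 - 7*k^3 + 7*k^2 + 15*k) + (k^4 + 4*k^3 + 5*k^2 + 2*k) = 2*k^4 - 3*k^3 + 12*k^2 + 17*k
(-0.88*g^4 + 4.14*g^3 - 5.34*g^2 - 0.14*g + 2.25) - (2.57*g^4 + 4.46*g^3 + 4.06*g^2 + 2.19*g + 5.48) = -3.45*g^4 - 0.32*g^3 - 9.4*g^2 - 2.33*g - 3.23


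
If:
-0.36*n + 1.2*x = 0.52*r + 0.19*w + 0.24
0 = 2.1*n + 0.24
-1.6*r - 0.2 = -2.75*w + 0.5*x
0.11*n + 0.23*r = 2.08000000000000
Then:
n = -0.11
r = 9.10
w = 6.29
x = 5.10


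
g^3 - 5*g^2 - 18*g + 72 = (g - 6)*(g - 3)*(g + 4)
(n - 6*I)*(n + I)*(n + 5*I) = n^3 + 31*n + 30*I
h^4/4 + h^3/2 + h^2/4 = h^2*(h/4 + 1/4)*(h + 1)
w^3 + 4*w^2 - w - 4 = (w - 1)*(w + 1)*(w + 4)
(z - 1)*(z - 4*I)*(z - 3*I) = z^3 - z^2 - 7*I*z^2 - 12*z + 7*I*z + 12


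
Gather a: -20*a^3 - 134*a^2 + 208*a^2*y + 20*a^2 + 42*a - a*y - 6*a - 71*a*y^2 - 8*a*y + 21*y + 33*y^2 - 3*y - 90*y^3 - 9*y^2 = -20*a^3 + a^2*(208*y - 114) + a*(-71*y^2 - 9*y + 36) - 90*y^3 + 24*y^2 + 18*y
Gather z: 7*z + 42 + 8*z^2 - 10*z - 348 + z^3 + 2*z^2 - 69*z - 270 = z^3 + 10*z^2 - 72*z - 576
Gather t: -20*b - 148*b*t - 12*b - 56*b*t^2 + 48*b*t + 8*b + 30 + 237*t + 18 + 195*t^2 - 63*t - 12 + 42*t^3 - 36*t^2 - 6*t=-24*b + 42*t^3 + t^2*(159 - 56*b) + t*(168 - 100*b) + 36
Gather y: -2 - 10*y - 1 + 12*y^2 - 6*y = 12*y^2 - 16*y - 3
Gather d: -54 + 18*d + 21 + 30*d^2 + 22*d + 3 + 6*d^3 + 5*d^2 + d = 6*d^3 + 35*d^2 + 41*d - 30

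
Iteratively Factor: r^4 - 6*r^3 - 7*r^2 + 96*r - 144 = (r - 4)*(r^3 - 2*r^2 - 15*r + 36) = (r - 4)*(r - 3)*(r^2 + r - 12) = (r - 4)*(r - 3)^2*(r + 4)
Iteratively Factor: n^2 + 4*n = (n)*(n + 4)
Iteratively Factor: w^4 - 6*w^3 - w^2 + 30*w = (w - 5)*(w^3 - w^2 - 6*w) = w*(w - 5)*(w^2 - w - 6) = w*(w - 5)*(w + 2)*(w - 3)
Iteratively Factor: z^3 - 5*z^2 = (z)*(z^2 - 5*z) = z^2*(z - 5)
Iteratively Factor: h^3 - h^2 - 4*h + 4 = (h - 1)*(h^2 - 4) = (h - 2)*(h - 1)*(h + 2)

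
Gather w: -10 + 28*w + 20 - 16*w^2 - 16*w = -16*w^2 + 12*w + 10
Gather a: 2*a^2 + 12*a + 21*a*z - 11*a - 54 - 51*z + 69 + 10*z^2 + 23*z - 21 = 2*a^2 + a*(21*z + 1) + 10*z^2 - 28*z - 6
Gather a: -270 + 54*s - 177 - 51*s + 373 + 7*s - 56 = 10*s - 130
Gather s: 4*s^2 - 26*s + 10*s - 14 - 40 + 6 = 4*s^2 - 16*s - 48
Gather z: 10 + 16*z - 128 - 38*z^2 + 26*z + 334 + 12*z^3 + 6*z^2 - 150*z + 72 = 12*z^3 - 32*z^2 - 108*z + 288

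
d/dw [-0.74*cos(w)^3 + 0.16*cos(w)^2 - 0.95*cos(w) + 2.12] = (2.22*cos(w)^2 - 0.32*cos(w) + 0.95)*sin(w)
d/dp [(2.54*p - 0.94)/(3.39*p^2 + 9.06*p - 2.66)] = (-8.6106*p^2 + 6.3732*p + 1.76)/(11.4921*p^4 + 61.4268*p^3 + 64.0488*p^2 - 48.1992*p + 7.0756)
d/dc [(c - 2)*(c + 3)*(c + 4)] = 3*c^2 + 10*c - 2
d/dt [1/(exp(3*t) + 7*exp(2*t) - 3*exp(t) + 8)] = (-3*exp(2*t) - 14*exp(t) + 3)*exp(t)/(exp(3*t) + 7*exp(2*t) - 3*exp(t) + 8)^2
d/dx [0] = 0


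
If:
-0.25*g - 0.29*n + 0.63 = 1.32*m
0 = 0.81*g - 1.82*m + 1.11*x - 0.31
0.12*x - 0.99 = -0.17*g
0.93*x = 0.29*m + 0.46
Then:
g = 4.85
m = 2.83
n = -14.89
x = 1.38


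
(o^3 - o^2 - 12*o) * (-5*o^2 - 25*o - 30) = -5*o^5 - 20*o^4 + 55*o^3 + 330*o^2 + 360*o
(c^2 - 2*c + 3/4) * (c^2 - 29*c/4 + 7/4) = c^4 - 37*c^3/4 + 17*c^2 - 143*c/16 + 21/16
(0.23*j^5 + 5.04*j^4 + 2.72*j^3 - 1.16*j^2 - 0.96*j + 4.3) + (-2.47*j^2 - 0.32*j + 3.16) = 0.23*j^5 + 5.04*j^4 + 2.72*j^3 - 3.63*j^2 - 1.28*j + 7.46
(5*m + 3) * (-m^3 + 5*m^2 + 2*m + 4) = -5*m^4 + 22*m^3 + 25*m^2 + 26*m + 12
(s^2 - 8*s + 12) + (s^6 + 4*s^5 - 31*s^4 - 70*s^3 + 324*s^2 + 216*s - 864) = s^6 + 4*s^5 - 31*s^4 - 70*s^3 + 325*s^2 + 208*s - 852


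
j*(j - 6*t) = j^2 - 6*j*t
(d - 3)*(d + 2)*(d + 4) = d^3 + 3*d^2 - 10*d - 24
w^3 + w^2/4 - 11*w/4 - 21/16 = (w - 7/4)*(w + 1/2)*(w + 3/2)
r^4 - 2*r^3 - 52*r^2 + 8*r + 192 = (r - 8)*(r - 2)*(r + 2)*(r + 6)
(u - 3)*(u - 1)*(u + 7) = u^3 + 3*u^2 - 25*u + 21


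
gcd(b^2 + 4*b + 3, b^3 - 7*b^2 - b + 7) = b + 1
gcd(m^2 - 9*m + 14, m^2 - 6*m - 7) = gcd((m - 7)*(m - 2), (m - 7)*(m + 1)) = m - 7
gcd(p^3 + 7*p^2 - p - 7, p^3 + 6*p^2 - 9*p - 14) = p^2 + 8*p + 7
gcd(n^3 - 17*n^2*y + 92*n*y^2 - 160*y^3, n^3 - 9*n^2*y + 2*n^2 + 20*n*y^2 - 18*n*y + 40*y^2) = n^2 - 9*n*y + 20*y^2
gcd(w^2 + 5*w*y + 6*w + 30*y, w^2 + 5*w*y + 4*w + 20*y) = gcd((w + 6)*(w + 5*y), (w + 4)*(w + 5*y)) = w + 5*y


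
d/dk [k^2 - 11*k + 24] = 2*k - 11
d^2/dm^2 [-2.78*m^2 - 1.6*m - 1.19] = -5.56000000000000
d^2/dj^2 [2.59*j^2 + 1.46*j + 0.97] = 5.18000000000000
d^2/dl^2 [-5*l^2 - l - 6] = -10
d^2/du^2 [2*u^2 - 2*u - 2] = 4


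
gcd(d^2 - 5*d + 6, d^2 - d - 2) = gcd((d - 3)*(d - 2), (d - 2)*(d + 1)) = d - 2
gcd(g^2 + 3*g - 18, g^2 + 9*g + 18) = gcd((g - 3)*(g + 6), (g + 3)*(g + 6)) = g + 6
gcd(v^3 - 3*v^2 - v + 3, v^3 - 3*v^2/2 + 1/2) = v - 1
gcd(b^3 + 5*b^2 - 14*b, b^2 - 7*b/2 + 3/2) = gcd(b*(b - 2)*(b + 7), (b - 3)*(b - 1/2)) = 1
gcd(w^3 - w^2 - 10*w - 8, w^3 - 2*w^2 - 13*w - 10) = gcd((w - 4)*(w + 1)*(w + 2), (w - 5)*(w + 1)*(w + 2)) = w^2 + 3*w + 2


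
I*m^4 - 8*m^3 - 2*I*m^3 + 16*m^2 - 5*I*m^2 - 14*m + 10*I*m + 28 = (m - 2)*(m + 2*I)*(m + 7*I)*(I*m + 1)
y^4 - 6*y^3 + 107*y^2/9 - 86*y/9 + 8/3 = (y - 3)*(y - 4/3)*(y - 1)*(y - 2/3)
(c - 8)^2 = c^2 - 16*c + 64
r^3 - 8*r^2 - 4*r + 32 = (r - 8)*(r - 2)*(r + 2)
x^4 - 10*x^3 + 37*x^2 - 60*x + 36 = (x - 3)^2*(x - 2)^2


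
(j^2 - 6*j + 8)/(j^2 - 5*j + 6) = (j - 4)/(j - 3)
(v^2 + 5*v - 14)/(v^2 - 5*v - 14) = (-v^2 - 5*v + 14)/(-v^2 + 5*v + 14)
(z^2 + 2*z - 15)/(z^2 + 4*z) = (z^2 + 2*z - 15)/(z*(z + 4))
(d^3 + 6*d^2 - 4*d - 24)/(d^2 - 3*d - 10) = (d^2 + 4*d - 12)/(d - 5)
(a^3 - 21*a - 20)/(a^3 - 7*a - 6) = (a^2 - a - 20)/(a^2 - a - 6)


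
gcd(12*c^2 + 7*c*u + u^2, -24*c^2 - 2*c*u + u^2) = 4*c + u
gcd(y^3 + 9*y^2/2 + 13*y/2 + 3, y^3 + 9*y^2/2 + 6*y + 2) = y + 2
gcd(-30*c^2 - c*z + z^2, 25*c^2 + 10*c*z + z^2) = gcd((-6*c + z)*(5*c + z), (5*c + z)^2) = 5*c + z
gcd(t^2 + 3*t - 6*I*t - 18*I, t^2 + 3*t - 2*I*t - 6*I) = t + 3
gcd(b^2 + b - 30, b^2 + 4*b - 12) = b + 6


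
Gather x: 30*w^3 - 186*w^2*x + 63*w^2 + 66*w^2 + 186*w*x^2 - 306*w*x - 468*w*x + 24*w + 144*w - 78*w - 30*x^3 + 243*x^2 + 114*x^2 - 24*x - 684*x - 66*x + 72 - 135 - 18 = 30*w^3 + 129*w^2 + 90*w - 30*x^3 + x^2*(186*w + 357) + x*(-186*w^2 - 774*w - 774) - 81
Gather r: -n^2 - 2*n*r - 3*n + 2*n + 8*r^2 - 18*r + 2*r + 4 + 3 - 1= -n^2 - n + 8*r^2 + r*(-2*n - 16) + 6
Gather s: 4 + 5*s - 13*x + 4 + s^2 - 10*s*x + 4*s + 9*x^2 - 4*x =s^2 + s*(9 - 10*x) + 9*x^2 - 17*x + 8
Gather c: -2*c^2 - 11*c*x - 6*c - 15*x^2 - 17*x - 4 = -2*c^2 + c*(-11*x - 6) - 15*x^2 - 17*x - 4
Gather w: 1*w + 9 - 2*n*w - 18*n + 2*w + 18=-18*n + w*(3 - 2*n) + 27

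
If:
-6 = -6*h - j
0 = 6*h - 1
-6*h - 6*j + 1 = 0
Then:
No Solution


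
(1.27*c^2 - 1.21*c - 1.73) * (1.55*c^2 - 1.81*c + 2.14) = 1.9685*c^4 - 4.1742*c^3 + 2.2264*c^2 + 0.5419*c - 3.7022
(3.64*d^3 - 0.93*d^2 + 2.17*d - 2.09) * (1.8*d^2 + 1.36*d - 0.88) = 6.552*d^5 + 3.2764*d^4 - 0.562*d^3 + 0.00760000000000005*d^2 - 4.752*d + 1.8392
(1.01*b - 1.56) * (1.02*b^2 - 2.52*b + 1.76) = 1.0302*b^3 - 4.1364*b^2 + 5.7088*b - 2.7456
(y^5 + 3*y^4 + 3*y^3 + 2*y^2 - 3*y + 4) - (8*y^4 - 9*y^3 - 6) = y^5 - 5*y^4 + 12*y^3 + 2*y^2 - 3*y + 10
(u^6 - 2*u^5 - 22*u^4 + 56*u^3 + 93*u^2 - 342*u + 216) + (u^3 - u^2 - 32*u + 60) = u^6 - 2*u^5 - 22*u^4 + 57*u^3 + 92*u^2 - 374*u + 276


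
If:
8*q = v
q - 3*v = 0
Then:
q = 0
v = 0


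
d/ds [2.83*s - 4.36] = 2.83000000000000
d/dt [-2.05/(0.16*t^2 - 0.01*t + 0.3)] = (0.656*t - 0.0205)/(0.16*t^2 - 0.01*t + 0.3)^2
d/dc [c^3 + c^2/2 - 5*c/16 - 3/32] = 3*c^2 + c - 5/16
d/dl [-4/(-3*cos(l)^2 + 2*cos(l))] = 8*(-sin(l)/cos(l)^2 + 3*tan(l))/(3*cos(l) - 2)^2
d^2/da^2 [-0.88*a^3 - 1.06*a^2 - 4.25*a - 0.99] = -5.28*a - 2.12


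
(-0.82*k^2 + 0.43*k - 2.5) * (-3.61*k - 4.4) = 2.9602*k^3 + 2.0557*k^2 + 7.133*k + 11.0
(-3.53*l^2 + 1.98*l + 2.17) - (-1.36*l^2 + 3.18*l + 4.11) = -2.17*l^2 - 1.2*l - 1.94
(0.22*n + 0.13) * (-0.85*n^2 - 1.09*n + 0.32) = -0.187*n^3 - 0.3503*n^2 - 0.0713*n + 0.0416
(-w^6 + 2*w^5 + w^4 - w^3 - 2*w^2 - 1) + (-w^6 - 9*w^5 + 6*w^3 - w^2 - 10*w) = -2*w^6 - 7*w^5 + w^4 + 5*w^3 - 3*w^2 - 10*w - 1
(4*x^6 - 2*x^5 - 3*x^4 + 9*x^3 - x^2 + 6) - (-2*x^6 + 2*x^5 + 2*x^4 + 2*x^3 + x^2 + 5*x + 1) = 6*x^6 - 4*x^5 - 5*x^4 + 7*x^3 - 2*x^2 - 5*x + 5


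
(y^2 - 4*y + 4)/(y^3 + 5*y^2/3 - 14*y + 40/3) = 3*(y - 2)/(3*y^2 + 11*y - 20)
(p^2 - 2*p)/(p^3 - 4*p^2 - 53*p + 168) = p*(p - 2)/(p^3 - 4*p^2 - 53*p + 168)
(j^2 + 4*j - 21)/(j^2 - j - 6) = (j + 7)/(j + 2)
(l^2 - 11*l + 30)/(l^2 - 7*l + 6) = (l - 5)/(l - 1)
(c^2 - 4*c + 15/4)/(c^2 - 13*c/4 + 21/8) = 2*(2*c - 5)/(4*c - 7)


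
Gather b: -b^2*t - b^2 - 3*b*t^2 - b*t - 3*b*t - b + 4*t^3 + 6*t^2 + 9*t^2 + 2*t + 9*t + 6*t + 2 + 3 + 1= b^2*(-t - 1) + b*(-3*t^2 - 4*t - 1) + 4*t^3 + 15*t^2 + 17*t + 6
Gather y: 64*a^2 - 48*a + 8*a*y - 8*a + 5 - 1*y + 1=64*a^2 - 56*a + y*(8*a - 1) + 6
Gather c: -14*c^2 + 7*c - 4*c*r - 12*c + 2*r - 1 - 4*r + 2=-14*c^2 + c*(-4*r - 5) - 2*r + 1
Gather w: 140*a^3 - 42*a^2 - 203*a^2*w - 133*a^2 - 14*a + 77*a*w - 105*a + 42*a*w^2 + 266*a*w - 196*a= 140*a^3 - 175*a^2 + 42*a*w^2 - 315*a + w*(-203*a^2 + 343*a)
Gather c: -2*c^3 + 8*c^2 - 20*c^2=-2*c^3 - 12*c^2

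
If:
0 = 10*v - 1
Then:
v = 1/10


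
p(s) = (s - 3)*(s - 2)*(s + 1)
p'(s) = (s - 3)*(s - 2) + (s - 3)*(s + 1) + (s - 2)*(s + 1)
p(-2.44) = -34.78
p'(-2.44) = 38.38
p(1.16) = 3.34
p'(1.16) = -4.24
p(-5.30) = -260.54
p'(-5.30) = 127.67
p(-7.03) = -546.14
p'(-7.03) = 205.50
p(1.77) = 0.78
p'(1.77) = -3.76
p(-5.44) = -278.80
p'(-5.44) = 133.30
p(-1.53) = -8.48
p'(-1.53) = 20.26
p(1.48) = 1.96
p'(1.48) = -4.27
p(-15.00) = -4284.00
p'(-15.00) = 796.00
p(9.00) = 420.00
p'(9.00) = 172.00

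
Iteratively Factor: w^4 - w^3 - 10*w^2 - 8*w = (w)*(w^3 - w^2 - 10*w - 8) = w*(w + 1)*(w^2 - 2*w - 8) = w*(w - 4)*(w + 1)*(w + 2)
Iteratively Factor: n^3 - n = (n)*(n^2 - 1) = n*(n - 1)*(n + 1)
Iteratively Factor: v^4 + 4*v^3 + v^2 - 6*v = (v + 3)*(v^3 + v^2 - 2*v) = (v + 2)*(v + 3)*(v^2 - v) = v*(v + 2)*(v + 3)*(v - 1)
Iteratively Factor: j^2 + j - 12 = (j - 3)*(j + 4)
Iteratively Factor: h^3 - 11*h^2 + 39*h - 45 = (h - 5)*(h^2 - 6*h + 9) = (h - 5)*(h - 3)*(h - 3)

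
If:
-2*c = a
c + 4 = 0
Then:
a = 8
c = -4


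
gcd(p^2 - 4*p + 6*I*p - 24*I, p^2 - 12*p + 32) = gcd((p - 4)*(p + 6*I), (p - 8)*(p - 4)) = p - 4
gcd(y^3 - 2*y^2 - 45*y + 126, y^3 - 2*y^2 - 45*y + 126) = y^3 - 2*y^2 - 45*y + 126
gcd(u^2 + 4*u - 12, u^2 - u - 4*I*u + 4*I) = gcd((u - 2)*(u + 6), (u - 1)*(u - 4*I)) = 1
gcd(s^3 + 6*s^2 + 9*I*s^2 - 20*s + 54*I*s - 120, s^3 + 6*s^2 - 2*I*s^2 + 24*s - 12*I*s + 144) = s^2 + s*(6 + 4*I) + 24*I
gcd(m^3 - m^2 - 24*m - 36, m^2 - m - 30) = m - 6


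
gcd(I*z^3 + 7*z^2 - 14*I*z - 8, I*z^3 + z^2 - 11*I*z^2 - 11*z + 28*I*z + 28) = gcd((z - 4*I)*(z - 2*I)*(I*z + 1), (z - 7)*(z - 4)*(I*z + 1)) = z - I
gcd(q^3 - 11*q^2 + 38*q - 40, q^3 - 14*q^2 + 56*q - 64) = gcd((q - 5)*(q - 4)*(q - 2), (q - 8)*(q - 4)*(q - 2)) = q^2 - 6*q + 8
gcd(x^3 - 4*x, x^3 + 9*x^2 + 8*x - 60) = x - 2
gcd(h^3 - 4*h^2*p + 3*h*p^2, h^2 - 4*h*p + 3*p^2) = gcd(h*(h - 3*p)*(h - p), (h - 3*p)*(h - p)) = h^2 - 4*h*p + 3*p^2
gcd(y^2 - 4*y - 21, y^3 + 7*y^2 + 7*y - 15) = y + 3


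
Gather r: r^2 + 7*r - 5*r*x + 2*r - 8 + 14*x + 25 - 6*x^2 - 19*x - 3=r^2 + r*(9 - 5*x) - 6*x^2 - 5*x + 14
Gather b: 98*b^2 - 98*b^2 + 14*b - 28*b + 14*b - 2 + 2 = 0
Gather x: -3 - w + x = -w + x - 3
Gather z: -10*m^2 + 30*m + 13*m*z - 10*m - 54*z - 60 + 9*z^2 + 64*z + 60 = -10*m^2 + 20*m + 9*z^2 + z*(13*m + 10)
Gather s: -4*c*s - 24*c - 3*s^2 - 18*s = -24*c - 3*s^2 + s*(-4*c - 18)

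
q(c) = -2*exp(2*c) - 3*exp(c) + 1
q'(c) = -4*exp(2*c) - 3*exp(c)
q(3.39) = -1848.14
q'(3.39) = -3609.27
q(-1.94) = 0.53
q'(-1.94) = -0.51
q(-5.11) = 0.98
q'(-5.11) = -0.02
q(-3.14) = 0.87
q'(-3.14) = -0.14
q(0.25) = -6.15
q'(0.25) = -10.45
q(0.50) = -9.38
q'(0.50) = -15.82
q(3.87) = -4739.77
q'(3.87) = -9337.72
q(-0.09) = -3.41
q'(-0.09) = -6.08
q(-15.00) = 1.00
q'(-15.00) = 0.00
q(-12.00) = 1.00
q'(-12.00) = 0.00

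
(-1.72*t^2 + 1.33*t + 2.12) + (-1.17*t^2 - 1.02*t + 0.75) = -2.89*t^2 + 0.31*t + 2.87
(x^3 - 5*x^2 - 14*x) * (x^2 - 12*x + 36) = x^5 - 17*x^4 + 82*x^3 - 12*x^2 - 504*x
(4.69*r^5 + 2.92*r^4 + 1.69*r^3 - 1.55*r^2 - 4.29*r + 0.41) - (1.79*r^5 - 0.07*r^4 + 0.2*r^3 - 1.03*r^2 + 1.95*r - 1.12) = 2.9*r^5 + 2.99*r^4 + 1.49*r^3 - 0.52*r^2 - 6.24*r + 1.53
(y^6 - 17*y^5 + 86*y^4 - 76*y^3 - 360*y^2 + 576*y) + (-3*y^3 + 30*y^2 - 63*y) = y^6 - 17*y^5 + 86*y^4 - 79*y^3 - 330*y^2 + 513*y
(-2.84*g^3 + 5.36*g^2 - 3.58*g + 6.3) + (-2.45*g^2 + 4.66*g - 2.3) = -2.84*g^3 + 2.91*g^2 + 1.08*g + 4.0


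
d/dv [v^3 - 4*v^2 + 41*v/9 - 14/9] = 3*v^2 - 8*v + 41/9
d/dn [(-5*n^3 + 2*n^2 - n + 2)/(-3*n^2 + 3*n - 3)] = (5*n^4 - 10*n^3 + 16*n^2 - 1)/(3*(n^4 - 2*n^3 + 3*n^2 - 2*n + 1))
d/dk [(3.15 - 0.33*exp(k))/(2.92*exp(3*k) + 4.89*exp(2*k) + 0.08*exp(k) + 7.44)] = (1.9272*exp(3*k) - 25.9803*exp(2*k) - 30.807*exp(k) - 2.7072)*exp(k)/(8.5264*exp(6*k) + 28.5576*exp(5*k) + 24.3793*exp(4*k) + 44.232*exp(3*k) + 72.7696*exp(2*k) + 1.1904*exp(k) + 55.3536)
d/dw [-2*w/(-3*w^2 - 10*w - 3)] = 6*(1 - w^2)/(9*w^4 + 60*w^3 + 118*w^2 + 60*w + 9)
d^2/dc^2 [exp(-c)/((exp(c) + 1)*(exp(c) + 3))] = (9*exp(4*c) + 44*exp(3*c) + 70*exp(2*c) + 36*exp(c) + 9)*exp(-c)/(exp(6*c) + 12*exp(5*c) + 57*exp(4*c) + 136*exp(3*c) + 171*exp(2*c) + 108*exp(c) + 27)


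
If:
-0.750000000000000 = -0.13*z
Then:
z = 5.77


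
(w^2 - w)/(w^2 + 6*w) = (w - 1)/(w + 6)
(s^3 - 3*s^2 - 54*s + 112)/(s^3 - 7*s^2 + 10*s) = (s^2 - s - 56)/(s*(s - 5))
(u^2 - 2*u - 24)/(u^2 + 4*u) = (u - 6)/u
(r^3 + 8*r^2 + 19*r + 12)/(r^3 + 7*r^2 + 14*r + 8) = (r + 3)/(r + 2)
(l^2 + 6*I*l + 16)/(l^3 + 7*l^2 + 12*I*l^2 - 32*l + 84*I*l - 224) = (l - 2*I)/(l^2 + l*(7 + 4*I) + 28*I)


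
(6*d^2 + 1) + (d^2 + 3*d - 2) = 7*d^2 + 3*d - 1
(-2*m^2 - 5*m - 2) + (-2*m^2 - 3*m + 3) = -4*m^2 - 8*m + 1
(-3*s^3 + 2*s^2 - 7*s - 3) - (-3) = -3*s^3 + 2*s^2 - 7*s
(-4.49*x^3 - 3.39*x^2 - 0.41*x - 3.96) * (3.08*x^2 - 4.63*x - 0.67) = -13.8292*x^5 + 10.3475*x^4 + 17.4412*x^3 - 8.0272*x^2 + 18.6095*x + 2.6532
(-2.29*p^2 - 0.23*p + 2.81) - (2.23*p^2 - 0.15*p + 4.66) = -4.52*p^2 - 0.08*p - 1.85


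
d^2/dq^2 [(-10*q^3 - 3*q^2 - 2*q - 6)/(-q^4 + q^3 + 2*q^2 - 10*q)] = 2*(10*q^9 + 9*q^8 + 63*q^7 - 667*q^6 + 24*q^5 - 30*q^4 + 1304*q^3 - 108*q^2 - 360*q + 600)/(q^3*(q^9 - 3*q^8 - 3*q^7 + 41*q^6 - 54*q^5 - 102*q^4 + 412*q^3 - 180*q^2 - 600*q + 1000))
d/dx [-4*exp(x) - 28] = -4*exp(x)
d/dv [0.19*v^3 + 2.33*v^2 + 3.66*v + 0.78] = 0.57*v^2 + 4.66*v + 3.66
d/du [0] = 0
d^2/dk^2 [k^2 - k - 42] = 2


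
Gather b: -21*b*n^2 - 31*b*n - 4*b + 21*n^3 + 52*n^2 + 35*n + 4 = b*(-21*n^2 - 31*n - 4) + 21*n^3 + 52*n^2 + 35*n + 4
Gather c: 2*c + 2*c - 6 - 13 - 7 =4*c - 26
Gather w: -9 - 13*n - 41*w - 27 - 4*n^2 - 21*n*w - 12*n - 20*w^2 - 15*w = -4*n^2 - 25*n - 20*w^2 + w*(-21*n - 56) - 36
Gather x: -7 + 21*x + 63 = 21*x + 56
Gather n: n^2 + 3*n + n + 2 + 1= n^2 + 4*n + 3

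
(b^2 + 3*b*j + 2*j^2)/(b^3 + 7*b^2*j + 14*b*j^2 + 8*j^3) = 1/(b + 4*j)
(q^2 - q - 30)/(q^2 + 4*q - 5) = (q - 6)/(q - 1)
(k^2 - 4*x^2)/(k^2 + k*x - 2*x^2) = (-k + 2*x)/(-k + x)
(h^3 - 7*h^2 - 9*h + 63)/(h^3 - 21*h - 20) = (-h^3 + 7*h^2 + 9*h - 63)/(-h^3 + 21*h + 20)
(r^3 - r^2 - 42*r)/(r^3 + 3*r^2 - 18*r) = (r - 7)/(r - 3)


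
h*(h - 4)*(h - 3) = h^3 - 7*h^2 + 12*h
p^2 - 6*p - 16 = (p - 8)*(p + 2)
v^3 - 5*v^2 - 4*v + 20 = (v - 5)*(v - 2)*(v + 2)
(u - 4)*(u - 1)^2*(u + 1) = u^4 - 5*u^3 + 3*u^2 + 5*u - 4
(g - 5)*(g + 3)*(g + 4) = g^3 + 2*g^2 - 23*g - 60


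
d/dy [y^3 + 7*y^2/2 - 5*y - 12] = 3*y^2 + 7*y - 5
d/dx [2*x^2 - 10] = 4*x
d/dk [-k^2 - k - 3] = -2*k - 1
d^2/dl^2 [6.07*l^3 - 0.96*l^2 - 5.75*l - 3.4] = 36.42*l - 1.92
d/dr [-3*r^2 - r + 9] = -6*r - 1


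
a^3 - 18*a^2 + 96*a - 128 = (a - 8)^2*(a - 2)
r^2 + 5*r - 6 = (r - 1)*(r + 6)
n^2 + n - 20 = (n - 4)*(n + 5)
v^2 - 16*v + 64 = (v - 8)^2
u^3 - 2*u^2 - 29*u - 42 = (u - 7)*(u + 2)*(u + 3)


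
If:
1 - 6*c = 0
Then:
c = 1/6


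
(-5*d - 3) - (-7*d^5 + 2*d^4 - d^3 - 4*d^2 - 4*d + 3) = 7*d^5 - 2*d^4 + d^3 + 4*d^2 - d - 6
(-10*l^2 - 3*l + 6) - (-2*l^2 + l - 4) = -8*l^2 - 4*l + 10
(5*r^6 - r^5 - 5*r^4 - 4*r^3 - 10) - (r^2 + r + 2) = 5*r^6 - r^5 - 5*r^4 - 4*r^3 - r^2 - r - 12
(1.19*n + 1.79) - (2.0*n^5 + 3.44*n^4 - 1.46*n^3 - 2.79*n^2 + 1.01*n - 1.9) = -2.0*n^5 - 3.44*n^4 + 1.46*n^3 + 2.79*n^2 + 0.18*n + 3.69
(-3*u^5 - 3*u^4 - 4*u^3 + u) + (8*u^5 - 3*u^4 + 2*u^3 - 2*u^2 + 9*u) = 5*u^5 - 6*u^4 - 2*u^3 - 2*u^2 + 10*u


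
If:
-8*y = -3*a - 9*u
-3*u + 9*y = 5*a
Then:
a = 19*y/12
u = 13*y/36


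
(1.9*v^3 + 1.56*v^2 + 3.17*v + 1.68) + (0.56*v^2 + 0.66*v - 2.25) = 1.9*v^3 + 2.12*v^2 + 3.83*v - 0.57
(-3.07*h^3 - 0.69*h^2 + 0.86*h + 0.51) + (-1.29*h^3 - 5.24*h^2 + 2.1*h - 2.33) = -4.36*h^3 - 5.93*h^2 + 2.96*h - 1.82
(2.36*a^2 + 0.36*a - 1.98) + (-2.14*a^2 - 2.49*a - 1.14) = 0.22*a^2 - 2.13*a - 3.12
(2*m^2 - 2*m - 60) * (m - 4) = 2*m^3 - 10*m^2 - 52*m + 240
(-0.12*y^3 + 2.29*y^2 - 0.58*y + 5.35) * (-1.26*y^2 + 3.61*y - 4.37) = 0.1512*y^5 - 3.3186*y^4 + 9.5221*y^3 - 18.8421*y^2 + 21.8481*y - 23.3795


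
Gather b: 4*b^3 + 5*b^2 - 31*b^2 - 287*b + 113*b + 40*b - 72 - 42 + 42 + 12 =4*b^3 - 26*b^2 - 134*b - 60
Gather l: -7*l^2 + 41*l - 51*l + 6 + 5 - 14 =-7*l^2 - 10*l - 3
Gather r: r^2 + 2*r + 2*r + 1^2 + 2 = r^2 + 4*r + 3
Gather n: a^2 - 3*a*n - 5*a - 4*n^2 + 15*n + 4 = a^2 - 5*a - 4*n^2 + n*(15 - 3*a) + 4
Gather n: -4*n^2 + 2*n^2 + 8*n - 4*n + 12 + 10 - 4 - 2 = -2*n^2 + 4*n + 16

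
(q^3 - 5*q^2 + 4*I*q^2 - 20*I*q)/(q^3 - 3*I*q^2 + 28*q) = (q - 5)/(q - 7*I)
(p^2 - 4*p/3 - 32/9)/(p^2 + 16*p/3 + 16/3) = (p - 8/3)/(p + 4)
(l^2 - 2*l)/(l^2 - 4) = l/(l + 2)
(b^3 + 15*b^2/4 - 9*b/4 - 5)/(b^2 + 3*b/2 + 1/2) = (4*b^2 + 11*b - 20)/(2*(2*b + 1))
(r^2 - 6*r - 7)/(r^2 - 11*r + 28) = (r + 1)/(r - 4)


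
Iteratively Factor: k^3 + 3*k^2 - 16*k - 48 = (k - 4)*(k^2 + 7*k + 12) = (k - 4)*(k + 3)*(k + 4)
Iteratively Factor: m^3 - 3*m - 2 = (m + 1)*(m^2 - m - 2) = (m - 2)*(m + 1)*(m + 1)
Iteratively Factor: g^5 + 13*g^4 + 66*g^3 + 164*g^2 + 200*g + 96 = (g + 2)*(g^4 + 11*g^3 + 44*g^2 + 76*g + 48) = (g + 2)^2*(g^3 + 9*g^2 + 26*g + 24) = (g + 2)^2*(g + 4)*(g^2 + 5*g + 6) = (g + 2)^2*(g + 3)*(g + 4)*(g + 2)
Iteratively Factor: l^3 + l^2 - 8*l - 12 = (l - 3)*(l^2 + 4*l + 4) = (l - 3)*(l + 2)*(l + 2)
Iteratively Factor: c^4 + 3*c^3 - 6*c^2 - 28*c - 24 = (c + 2)*(c^3 + c^2 - 8*c - 12) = (c + 2)^2*(c^2 - c - 6) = (c - 3)*(c + 2)^2*(c + 2)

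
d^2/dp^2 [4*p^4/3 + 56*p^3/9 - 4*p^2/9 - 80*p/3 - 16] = 16*p^2 + 112*p/3 - 8/9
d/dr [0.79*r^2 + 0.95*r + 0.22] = 1.58*r + 0.95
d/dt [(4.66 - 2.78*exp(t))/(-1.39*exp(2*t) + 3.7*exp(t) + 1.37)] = (-3.8642*exp(2*t) + 12.9548*exp(t) - 21.0506)*exp(t)/(1.9321*exp(4*t) - 10.286*exp(3*t) + 9.8814*exp(2*t) + 10.138*exp(t) + 1.8769)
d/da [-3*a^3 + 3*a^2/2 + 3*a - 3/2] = -9*a^2 + 3*a + 3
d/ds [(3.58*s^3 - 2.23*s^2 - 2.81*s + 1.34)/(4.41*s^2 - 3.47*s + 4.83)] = (15.7878*s^4 - 24.8452*s^3 + 72.0044*s^2 - 33.3606*s - 8.9225)/(19.4481*s^4 - 30.6054*s^3 + 54.6415*s^2 - 33.5202*s + 23.3289)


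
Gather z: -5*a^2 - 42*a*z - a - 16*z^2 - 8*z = -5*a^2 - a - 16*z^2 + z*(-42*a - 8)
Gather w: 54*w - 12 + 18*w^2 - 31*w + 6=18*w^2 + 23*w - 6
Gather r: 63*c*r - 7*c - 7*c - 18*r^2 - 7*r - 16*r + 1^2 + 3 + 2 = -14*c - 18*r^2 + r*(63*c - 23) + 6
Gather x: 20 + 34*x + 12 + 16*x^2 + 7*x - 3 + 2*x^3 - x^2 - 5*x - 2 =2*x^3 + 15*x^2 + 36*x + 27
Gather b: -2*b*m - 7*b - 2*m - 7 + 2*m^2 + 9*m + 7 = b*(-2*m - 7) + 2*m^2 + 7*m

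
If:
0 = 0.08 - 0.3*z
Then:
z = 0.27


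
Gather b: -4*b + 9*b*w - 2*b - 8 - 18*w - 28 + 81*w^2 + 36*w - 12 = b*(9*w - 6) + 81*w^2 + 18*w - 48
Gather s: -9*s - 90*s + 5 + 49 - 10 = 44 - 99*s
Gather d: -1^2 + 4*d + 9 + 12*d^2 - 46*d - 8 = 12*d^2 - 42*d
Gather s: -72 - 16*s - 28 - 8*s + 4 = -24*s - 96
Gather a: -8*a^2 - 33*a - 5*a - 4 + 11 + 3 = -8*a^2 - 38*a + 10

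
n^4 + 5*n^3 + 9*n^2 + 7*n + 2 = (n + 1)^3*(n + 2)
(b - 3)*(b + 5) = b^2 + 2*b - 15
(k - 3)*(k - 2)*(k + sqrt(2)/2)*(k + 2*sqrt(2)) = k^4 - 5*k^3 + 5*sqrt(2)*k^3/2 - 25*sqrt(2)*k^2/2 + 8*k^2 - 10*k + 15*sqrt(2)*k + 12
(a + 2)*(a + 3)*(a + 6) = a^3 + 11*a^2 + 36*a + 36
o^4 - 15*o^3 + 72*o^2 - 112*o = o*(o - 7)*(o - 4)^2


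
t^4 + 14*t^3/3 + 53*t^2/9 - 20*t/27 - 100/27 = (t - 2/3)*(t + 5/3)^2*(t + 2)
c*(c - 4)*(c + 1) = c^3 - 3*c^2 - 4*c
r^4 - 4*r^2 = r^2*(r - 2)*(r + 2)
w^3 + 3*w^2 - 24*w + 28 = (w - 2)^2*(w + 7)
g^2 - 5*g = g*(g - 5)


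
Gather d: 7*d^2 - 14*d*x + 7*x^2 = 7*d^2 - 14*d*x + 7*x^2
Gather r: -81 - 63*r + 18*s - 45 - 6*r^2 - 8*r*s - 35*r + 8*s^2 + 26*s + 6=-6*r^2 + r*(-8*s - 98) + 8*s^2 + 44*s - 120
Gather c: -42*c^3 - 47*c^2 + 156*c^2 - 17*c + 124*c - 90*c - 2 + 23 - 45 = -42*c^3 + 109*c^2 + 17*c - 24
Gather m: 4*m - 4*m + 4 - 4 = 0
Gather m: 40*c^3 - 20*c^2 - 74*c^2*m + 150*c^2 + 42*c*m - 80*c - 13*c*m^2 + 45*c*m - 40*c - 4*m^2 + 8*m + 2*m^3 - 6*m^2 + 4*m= 40*c^3 + 130*c^2 - 120*c + 2*m^3 + m^2*(-13*c - 10) + m*(-74*c^2 + 87*c + 12)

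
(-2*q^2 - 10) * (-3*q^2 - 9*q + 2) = 6*q^4 + 18*q^3 + 26*q^2 + 90*q - 20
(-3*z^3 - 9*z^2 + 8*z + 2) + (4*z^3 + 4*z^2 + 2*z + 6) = z^3 - 5*z^2 + 10*z + 8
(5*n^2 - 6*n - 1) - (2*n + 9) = 5*n^2 - 8*n - 10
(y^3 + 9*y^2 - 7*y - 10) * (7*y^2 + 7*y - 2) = 7*y^5 + 70*y^4 + 12*y^3 - 137*y^2 - 56*y + 20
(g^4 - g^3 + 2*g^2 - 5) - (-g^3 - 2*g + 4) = g^4 + 2*g^2 + 2*g - 9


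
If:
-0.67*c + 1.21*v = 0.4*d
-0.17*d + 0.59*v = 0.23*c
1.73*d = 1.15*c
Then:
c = 0.00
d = 0.00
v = 0.00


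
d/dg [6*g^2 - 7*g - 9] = 12*g - 7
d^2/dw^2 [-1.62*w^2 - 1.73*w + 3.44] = -3.24000000000000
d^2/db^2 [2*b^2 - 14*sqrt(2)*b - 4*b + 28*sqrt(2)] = 4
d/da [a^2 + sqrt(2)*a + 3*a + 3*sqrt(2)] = 2*a + sqrt(2) + 3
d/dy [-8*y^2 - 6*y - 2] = -16*y - 6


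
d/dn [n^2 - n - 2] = 2*n - 1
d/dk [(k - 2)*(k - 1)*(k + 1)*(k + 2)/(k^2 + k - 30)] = (2*k^5 + 3*k^4 - 120*k^3 - 5*k^2 + 292*k - 4)/(k^4 + 2*k^3 - 59*k^2 - 60*k + 900)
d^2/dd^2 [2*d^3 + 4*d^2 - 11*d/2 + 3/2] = 12*d + 8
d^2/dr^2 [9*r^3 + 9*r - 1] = 54*r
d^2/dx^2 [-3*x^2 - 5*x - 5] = -6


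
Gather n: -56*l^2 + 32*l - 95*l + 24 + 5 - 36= -56*l^2 - 63*l - 7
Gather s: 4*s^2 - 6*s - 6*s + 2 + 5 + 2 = 4*s^2 - 12*s + 9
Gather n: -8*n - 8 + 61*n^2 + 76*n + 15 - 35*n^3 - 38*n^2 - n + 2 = -35*n^3 + 23*n^2 + 67*n + 9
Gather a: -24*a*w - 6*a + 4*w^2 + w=a*(-24*w - 6) + 4*w^2 + w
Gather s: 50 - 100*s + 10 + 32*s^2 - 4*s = 32*s^2 - 104*s + 60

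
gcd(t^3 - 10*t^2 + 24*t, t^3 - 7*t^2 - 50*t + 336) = t - 6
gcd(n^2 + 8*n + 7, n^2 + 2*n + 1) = n + 1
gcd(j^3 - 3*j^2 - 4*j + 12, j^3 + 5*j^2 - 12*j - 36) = j^2 - j - 6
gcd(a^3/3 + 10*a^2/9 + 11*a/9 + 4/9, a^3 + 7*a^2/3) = 1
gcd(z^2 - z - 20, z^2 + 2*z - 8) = z + 4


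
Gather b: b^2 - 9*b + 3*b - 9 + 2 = b^2 - 6*b - 7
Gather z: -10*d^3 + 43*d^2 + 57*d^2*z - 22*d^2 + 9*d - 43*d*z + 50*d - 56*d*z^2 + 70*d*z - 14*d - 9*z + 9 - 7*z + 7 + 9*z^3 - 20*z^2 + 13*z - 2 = -10*d^3 + 21*d^2 + 45*d + 9*z^3 + z^2*(-56*d - 20) + z*(57*d^2 + 27*d - 3) + 14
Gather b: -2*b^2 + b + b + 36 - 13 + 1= -2*b^2 + 2*b + 24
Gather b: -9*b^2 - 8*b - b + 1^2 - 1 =-9*b^2 - 9*b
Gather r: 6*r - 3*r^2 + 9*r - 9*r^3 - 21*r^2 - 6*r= -9*r^3 - 24*r^2 + 9*r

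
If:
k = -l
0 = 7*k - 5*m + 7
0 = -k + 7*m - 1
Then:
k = -1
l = 1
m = 0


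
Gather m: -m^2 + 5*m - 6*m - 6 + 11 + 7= -m^2 - m + 12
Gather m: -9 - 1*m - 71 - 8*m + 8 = -9*m - 72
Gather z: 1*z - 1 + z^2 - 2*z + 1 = z^2 - z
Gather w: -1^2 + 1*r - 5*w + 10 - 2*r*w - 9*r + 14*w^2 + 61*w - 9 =-8*r + 14*w^2 + w*(56 - 2*r)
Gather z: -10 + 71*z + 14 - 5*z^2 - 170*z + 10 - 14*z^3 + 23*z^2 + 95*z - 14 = -14*z^3 + 18*z^2 - 4*z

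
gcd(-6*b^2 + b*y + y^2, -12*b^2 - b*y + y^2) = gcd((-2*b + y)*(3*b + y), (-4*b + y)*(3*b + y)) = 3*b + y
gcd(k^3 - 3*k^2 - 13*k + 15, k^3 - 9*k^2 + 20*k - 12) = k - 1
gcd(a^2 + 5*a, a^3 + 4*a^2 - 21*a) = a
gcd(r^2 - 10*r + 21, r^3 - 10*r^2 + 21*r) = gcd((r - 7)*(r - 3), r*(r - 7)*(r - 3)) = r^2 - 10*r + 21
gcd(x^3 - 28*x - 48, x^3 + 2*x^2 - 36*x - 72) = x^2 - 4*x - 12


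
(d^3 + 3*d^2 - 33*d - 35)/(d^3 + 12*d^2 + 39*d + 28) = (d - 5)/(d + 4)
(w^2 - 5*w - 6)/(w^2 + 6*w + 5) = (w - 6)/(w + 5)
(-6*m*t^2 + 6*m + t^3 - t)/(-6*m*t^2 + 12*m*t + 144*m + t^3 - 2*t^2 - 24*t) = (t^2 - 1)/(t^2 - 2*t - 24)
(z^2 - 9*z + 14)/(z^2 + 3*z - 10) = (z - 7)/(z + 5)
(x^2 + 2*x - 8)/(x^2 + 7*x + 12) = (x - 2)/(x + 3)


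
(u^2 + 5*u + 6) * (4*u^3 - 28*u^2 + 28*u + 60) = 4*u^5 - 8*u^4 - 88*u^3 + 32*u^2 + 468*u + 360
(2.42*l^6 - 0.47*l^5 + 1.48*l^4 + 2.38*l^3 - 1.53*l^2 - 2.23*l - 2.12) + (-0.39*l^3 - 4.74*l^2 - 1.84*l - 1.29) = 2.42*l^6 - 0.47*l^5 + 1.48*l^4 + 1.99*l^3 - 6.27*l^2 - 4.07*l - 3.41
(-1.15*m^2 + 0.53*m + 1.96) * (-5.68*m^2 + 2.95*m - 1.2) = 6.532*m^4 - 6.4029*m^3 - 8.1893*m^2 + 5.146*m - 2.352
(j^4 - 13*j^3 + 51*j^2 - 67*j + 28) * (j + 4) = j^5 - 9*j^4 - j^3 + 137*j^2 - 240*j + 112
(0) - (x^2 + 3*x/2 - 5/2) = -x^2 - 3*x/2 + 5/2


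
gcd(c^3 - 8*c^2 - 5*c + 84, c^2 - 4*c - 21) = c^2 - 4*c - 21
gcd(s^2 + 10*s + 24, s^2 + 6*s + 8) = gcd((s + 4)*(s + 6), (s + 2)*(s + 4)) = s + 4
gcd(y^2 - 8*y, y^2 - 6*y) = y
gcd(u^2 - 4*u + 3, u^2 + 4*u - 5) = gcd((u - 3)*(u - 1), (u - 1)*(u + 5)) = u - 1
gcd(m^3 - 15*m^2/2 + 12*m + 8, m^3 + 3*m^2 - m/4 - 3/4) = m + 1/2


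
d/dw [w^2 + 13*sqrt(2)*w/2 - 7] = 2*w + 13*sqrt(2)/2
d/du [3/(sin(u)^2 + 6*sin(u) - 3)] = -6*(sin(u) + 3)*cos(u)/(sin(u)^2 + 6*sin(u) - 3)^2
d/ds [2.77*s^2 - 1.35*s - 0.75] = 5.54*s - 1.35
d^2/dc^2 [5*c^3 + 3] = 30*c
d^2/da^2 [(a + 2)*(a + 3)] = 2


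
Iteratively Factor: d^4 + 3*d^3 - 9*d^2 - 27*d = (d - 3)*(d^3 + 6*d^2 + 9*d) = d*(d - 3)*(d^2 + 6*d + 9) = d*(d - 3)*(d + 3)*(d + 3)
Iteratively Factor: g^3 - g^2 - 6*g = (g + 2)*(g^2 - 3*g) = (g - 3)*(g + 2)*(g)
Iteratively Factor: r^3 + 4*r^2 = (r)*(r^2 + 4*r) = r^2*(r + 4)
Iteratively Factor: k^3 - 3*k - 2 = (k + 1)*(k^2 - k - 2) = (k - 2)*(k + 1)*(k + 1)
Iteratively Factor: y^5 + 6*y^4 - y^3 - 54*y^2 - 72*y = (y)*(y^4 + 6*y^3 - y^2 - 54*y - 72) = y*(y + 3)*(y^3 + 3*y^2 - 10*y - 24) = y*(y - 3)*(y + 3)*(y^2 + 6*y + 8) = y*(y - 3)*(y + 2)*(y + 3)*(y + 4)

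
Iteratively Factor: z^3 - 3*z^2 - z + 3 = (z - 1)*(z^2 - 2*z - 3) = (z - 1)*(z + 1)*(z - 3)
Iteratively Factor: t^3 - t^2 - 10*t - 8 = (t + 2)*(t^2 - 3*t - 4) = (t - 4)*(t + 2)*(t + 1)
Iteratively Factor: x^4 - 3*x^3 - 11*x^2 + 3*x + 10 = (x - 1)*(x^3 - 2*x^2 - 13*x - 10) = (x - 5)*(x - 1)*(x^2 + 3*x + 2) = (x - 5)*(x - 1)*(x + 1)*(x + 2)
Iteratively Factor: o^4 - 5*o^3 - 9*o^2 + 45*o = (o - 5)*(o^3 - 9*o) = (o - 5)*(o - 3)*(o^2 + 3*o) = o*(o - 5)*(o - 3)*(o + 3)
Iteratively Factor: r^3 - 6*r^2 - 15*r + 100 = (r - 5)*(r^2 - r - 20) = (r - 5)*(r + 4)*(r - 5)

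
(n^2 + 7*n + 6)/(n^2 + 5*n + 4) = (n + 6)/(n + 4)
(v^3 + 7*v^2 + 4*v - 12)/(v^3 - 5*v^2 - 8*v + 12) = (v + 6)/(v - 6)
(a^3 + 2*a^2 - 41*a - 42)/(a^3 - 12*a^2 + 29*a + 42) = (a + 7)/(a - 7)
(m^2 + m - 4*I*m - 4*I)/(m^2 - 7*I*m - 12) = (m + 1)/(m - 3*I)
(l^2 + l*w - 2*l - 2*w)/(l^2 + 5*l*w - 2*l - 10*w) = (l + w)/(l + 5*w)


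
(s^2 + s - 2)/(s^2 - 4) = (s - 1)/(s - 2)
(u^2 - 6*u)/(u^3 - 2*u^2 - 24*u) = 1/(u + 4)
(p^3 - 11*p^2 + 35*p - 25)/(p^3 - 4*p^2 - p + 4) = (p^2 - 10*p + 25)/(p^2 - 3*p - 4)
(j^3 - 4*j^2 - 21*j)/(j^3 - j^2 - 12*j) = (j - 7)/(j - 4)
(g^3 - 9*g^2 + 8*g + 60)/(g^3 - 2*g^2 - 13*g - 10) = (g - 6)/(g + 1)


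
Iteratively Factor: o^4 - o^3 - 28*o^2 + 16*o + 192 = (o + 3)*(o^3 - 4*o^2 - 16*o + 64) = (o + 3)*(o + 4)*(o^2 - 8*o + 16) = (o - 4)*(o + 3)*(o + 4)*(o - 4)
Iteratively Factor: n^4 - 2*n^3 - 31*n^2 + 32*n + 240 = (n - 5)*(n^3 + 3*n^2 - 16*n - 48) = (n - 5)*(n + 4)*(n^2 - n - 12) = (n - 5)*(n + 3)*(n + 4)*(n - 4)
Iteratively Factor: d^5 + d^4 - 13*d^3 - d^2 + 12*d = (d - 1)*(d^4 + 2*d^3 - 11*d^2 - 12*d) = d*(d - 1)*(d^3 + 2*d^2 - 11*d - 12) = d*(d - 1)*(d + 1)*(d^2 + d - 12) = d*(d - 3)*(d - 1)*(d + 1)*(d + 4)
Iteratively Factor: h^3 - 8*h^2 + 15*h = (h - 5)*(h^2 - 3*h) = (h - 5)*(h - 3)*(h)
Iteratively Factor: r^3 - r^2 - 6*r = (r + 2)*(r^2 - 3*r) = r*(r + 2)*(r - 3)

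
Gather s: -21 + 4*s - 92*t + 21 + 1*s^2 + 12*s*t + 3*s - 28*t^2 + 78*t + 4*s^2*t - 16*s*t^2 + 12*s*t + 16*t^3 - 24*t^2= s^2*(4*t + 1) + s*(-16*t^2 + 24*t + 7) + 16*t^3 - 52*t^2 - 14*t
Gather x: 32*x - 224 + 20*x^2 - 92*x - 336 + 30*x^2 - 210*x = 50*x^2 - 270*x - 560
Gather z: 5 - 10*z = 5 - 10*z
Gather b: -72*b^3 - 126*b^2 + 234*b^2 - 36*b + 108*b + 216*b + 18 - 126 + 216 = -72*b^3 + 108*b^2 + 288*b + 108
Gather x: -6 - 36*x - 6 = -36*x - 12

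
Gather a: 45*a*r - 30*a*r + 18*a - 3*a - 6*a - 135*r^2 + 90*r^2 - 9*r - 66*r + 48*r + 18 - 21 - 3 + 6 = a*(15*r + 9) - 45*r^2 - 27*r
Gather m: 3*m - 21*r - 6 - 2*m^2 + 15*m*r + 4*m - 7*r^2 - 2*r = -2*m^2 + m*(15*r + 7) - 7*r^2 - 23*r - 6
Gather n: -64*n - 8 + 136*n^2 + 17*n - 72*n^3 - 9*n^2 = -72*n^3 + 127*n^2 - 47*n - 8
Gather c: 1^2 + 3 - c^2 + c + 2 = -c^2 + c + 6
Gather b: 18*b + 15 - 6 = 18*b + 9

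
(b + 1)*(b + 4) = b^2 + 5*b + 4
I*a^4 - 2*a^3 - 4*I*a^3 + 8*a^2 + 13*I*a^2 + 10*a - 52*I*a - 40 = (a - 4)*(a - 2*I)*(a + 5*I)*(I*a + 1)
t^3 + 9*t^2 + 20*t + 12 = (t + 1)*(t + 2)*(t + 6)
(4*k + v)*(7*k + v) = 28*k^2 + 11*k*v + v^2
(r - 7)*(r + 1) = r^2 - 6*r - 7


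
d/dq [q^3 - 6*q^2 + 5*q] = 3*q^2 - 12*q + 5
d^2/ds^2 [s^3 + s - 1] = 6*s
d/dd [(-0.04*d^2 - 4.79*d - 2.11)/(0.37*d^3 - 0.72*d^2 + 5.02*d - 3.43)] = (0.0148*d^4 + 3.5446*d^3 - 1.3075*d^2 - 2.764*d + 27.0219)/(0.1369*d^6 - 0.5328*d^5 + 4.2332*d^4 - 9.767*d^3 + 30.1396*d^2 - 34.4372*d + 11.7649)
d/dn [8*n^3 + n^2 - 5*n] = 24*n^2 + 2*n - 5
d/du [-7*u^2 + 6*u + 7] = 6 - 14*u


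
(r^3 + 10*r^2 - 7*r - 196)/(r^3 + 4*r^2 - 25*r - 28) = (r + 7)/(r + 1)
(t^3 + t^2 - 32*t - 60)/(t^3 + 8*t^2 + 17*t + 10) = (t - 6)/(t + 1)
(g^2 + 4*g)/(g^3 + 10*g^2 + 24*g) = 1/(g + 6)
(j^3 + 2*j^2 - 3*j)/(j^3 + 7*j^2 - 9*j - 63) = j*(j - 1)/(j^2 + 4*j - 21)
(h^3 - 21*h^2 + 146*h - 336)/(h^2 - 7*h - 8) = (h^2 - 13*h + 42)/(h + 1)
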